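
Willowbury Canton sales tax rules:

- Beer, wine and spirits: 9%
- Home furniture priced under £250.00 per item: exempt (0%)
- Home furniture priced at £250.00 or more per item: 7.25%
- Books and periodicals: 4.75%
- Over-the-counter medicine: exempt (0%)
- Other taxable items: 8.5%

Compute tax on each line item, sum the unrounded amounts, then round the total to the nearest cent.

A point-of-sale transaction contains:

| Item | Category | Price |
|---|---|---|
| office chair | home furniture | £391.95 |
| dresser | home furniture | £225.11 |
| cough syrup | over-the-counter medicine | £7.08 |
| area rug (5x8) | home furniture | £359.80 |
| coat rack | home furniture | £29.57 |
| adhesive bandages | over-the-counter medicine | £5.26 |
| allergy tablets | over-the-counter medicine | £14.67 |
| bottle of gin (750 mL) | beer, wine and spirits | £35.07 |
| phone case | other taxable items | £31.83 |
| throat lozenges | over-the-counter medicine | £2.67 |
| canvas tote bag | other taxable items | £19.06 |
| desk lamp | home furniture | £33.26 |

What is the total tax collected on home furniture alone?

£54.50

Office chair £391.95: home furniture, £250.00 or more → 7.25% → £28.416375
Dresser £225.11: home furniture, under £250.00 → 0% → £0.00
Area rug (5x8) £359.80: home furniture, £250.00 or more → 7.25% → £26.0855
Coat rack £29.57: home furniture, under £250.00 → 0% → £0.00
Desk lamp £33.26: home furniture, under £250.00 → 0% → £0.00
Tax on home furniture: unrounded sum = £54.501875 → £54.50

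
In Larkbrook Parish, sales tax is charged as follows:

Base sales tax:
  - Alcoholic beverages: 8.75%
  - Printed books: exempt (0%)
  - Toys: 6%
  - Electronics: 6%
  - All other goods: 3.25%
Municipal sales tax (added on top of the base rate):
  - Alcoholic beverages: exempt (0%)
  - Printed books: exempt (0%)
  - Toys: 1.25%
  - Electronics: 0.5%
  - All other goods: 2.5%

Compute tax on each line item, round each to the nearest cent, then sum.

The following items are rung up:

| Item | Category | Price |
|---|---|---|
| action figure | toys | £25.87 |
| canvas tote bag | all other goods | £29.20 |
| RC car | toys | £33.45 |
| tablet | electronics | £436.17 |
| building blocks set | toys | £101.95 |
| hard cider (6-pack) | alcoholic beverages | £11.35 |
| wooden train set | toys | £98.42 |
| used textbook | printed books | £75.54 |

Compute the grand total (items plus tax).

Action figure £25.87: toys → 6% + 1.25% municipal = 7.25% → £1.88
Canvas tote bag £29.20: all other goods → 3.25% + 2.5% municipal = 5.75% → £1.68
RC car £33.45: toys → 6% + 1.25% municipal = 7.25% → £2.43
Tablet £436.17: electronics → 6% + 0.5% municipal = 6.5% → £28.35
Building blocks set £101.95: toys → 6% + 1.25% municipal = 7.25% → £7.39
Hard cider (6-pack) £11.35: alcoholic beverages → 8.75% + 0% municipal = 8.75% → £0.99
Wooden train set £98.42: toys → 6% + 1.25% municipal = 7.25% → £7.14
Used textbook £75.54: printed books → 0% + 0% municipal = 0% → £0.00
Subtotal = £811.95; tax = £49.86; total due = £861.81

£861.81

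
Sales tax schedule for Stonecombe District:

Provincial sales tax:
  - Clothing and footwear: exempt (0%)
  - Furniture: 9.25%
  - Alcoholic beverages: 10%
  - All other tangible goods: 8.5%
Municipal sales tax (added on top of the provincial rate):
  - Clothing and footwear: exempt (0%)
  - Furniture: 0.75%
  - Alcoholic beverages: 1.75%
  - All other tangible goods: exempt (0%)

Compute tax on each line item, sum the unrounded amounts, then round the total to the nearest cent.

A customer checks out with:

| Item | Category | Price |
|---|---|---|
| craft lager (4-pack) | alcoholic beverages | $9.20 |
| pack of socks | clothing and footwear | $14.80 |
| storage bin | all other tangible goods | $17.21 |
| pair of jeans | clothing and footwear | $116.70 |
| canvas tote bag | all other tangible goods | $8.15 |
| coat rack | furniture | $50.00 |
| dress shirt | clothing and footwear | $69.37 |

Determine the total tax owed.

Craft lager (4-pack) $9.20: alcoholic beverages → 10% + 1.75% municipal = 11.75% → $1.081
Pack of socks $14.80: clothing and footwear → 0% + 0% municipal = 0% → $0.00
Storage bin $17.21: all other tangible goods → 8.5% + 0% municipal = 8.5% → $1.46285
Pair of jeans $116.70: clothing and footwear → 0% + 0% municipal = 0% → $0.00
Canvas tote bag $8.15: all other tangible goods → 8.5% + 0% municipal = 8.5% → $0.69275
Coat rack $50.00: furniture → 9.25% + 0.75% municipal = 10% → $5.00
Dress shirt $69.37: clothing and footwear → 0% + 0% municipal = 0% → $0.00
Unrounded tax sum = $8.2366 → $8.24

$8.24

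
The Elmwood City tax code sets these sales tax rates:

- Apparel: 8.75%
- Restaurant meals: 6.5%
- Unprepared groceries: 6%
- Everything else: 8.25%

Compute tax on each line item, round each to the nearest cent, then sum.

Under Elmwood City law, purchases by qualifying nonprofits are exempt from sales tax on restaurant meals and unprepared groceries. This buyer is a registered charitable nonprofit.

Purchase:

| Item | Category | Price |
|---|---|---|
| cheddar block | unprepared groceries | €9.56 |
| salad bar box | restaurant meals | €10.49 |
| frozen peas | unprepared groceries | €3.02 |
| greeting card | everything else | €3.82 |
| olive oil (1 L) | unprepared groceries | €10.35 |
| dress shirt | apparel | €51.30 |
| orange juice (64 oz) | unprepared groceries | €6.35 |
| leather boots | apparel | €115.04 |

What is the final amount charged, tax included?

€224.81

Cheddar block €9.56: unprepared groceries, buyer-exempt → 0% → €0.00
Salad bar box €10.49: restaurant meals, buyer-exempt → 0% → €0.00
Frozen peas €3.02: unprepared groceries, buyer-exempt → 0% → €0.00
Greeting card €3.82: everything else → 8.25% → €0.32
Olive oil (1 L) €10.35: unprepared groceries, buyer-exempt → 0% → €0.00
Dress shirt €51.30: apparel → 8.75% → €4.49
Orange juice (64 oz) €6.35: unprepared groceries, buyer-exempt → 0% → €0.00
Leather boots €115.04: apparel → 8.75% → €10.07
Subtotal = €209.93; tax = €14.88; total due = €224.81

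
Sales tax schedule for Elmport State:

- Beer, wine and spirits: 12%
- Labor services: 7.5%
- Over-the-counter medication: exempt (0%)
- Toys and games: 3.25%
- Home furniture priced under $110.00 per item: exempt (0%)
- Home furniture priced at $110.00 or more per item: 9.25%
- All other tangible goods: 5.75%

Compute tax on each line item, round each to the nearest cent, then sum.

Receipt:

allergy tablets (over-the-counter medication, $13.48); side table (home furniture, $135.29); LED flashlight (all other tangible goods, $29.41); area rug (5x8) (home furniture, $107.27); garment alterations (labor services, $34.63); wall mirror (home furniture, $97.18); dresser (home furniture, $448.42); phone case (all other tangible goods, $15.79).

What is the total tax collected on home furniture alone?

Side table $135.29: home furniture, $110.00 or more → 9.25% → $12.51
Area rug (5x8) $107.27: home furniture, under $110.00 → 0% → $0.00
Wall mirror $97.18: home furniture, under $110.00 → 0% → $0.00
Dresser $448.42: home furniture, $110.00 or more → 9.25% → $41.48
Tax on home furniture = $12.51 + $0.00 + $0.00 + $41.48 = $53.99

$53.99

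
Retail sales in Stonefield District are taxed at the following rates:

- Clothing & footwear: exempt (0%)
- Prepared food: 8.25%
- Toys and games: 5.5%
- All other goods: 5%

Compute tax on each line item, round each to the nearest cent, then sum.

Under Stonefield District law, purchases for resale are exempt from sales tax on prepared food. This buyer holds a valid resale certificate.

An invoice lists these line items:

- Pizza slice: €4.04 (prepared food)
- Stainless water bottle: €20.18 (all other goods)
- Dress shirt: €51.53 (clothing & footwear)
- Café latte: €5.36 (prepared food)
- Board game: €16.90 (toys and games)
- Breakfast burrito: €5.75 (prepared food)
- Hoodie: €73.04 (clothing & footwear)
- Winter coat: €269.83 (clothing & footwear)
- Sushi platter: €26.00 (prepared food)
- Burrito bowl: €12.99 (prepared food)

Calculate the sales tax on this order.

Pizza slice €4.04: prepared food, buyer-exempt → 0% → €0.00
Stainless water bottle €20.18: all other goods → 5% → €1.01
Dress shirt €51.53: clothing & footwear → 0% → €0.00
Café latte €5.36: prepared food, buyer-exempt → 0% → €0.00
Board game €16.90: toys and games → 5.5% → €0.93
Breakfast burrito €5.75: prepared food, buyer-exempt → 0% → €0.00
Hoodie €73.04: clothing & footwear → 0% → €0.00
Winter coat €269.83: clothing & footwear → 0% → €0.00
Sushi platter €26.00: prepared food, buyer-exempt → 0% → €0.00
Burrito bowl €12.99: prepared food, buyer-exempt → 0% → €0.00
Total tax = €1.01 + €0.93 = €1.94

€1.94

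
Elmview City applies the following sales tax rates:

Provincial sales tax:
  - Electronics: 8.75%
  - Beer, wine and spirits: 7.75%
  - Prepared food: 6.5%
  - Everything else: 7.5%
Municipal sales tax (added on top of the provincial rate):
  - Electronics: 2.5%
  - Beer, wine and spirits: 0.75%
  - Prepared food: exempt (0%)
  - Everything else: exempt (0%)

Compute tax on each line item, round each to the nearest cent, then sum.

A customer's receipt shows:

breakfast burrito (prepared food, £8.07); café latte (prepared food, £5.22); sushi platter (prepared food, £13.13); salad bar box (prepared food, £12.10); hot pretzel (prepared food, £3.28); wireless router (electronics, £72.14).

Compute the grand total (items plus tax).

Breakfast burrito £8.07: prepared food → 6.5% + 0% municipal = 6.5% → £0.52
Café latte £5.22: prepared food → 6.5% + 0% municipal = 6.5% → £0.34
Sushi platter £13.13: prepared food → 6.5% + 0% municipal = 6.5% → £0.85
Salad bar box £12.10: prepared food → 6.5% + 0% municipal = 6.5% → £0.79
Hot pretzel £3.28: prepared food → 6.5% + 0% municipal = 6.5% → £0.21
Wireless router £72.14: electronics → 8.75% + 2.5% municipal = 11.25% → £8.12
Subtotal = £113.94; tax = £10.83; total due = £124.77

£124.77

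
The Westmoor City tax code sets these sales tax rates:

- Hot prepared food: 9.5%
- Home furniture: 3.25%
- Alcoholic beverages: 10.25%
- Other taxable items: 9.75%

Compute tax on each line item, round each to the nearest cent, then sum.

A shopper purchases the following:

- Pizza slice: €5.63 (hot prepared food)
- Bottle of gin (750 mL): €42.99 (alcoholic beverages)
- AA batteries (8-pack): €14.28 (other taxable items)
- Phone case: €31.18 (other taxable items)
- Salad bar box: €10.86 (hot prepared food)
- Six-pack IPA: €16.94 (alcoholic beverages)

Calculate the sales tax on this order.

€12.14

Pizza slice €5.63: hot prepared food → 9.5% → €0.53
Bottle of gin (750 mL) €42.99: alcoholic beverages → 10.25% → €4.41
AA batteries (8-pack) €14.28: other taxable items → 9.75% → €1.39
Phone case €31.18: other taxable items → 9.75% → €3.04
Salad bar box €10.86: hot prepared food → 9.5% → €1.03
Six-pack IPA €16.94: alcoholic beverages → 10.25% → €1.74
Total tax = €0.53 + €4.41 + €1.39 + €3.04 + €1.03 + €1.74 = €12.14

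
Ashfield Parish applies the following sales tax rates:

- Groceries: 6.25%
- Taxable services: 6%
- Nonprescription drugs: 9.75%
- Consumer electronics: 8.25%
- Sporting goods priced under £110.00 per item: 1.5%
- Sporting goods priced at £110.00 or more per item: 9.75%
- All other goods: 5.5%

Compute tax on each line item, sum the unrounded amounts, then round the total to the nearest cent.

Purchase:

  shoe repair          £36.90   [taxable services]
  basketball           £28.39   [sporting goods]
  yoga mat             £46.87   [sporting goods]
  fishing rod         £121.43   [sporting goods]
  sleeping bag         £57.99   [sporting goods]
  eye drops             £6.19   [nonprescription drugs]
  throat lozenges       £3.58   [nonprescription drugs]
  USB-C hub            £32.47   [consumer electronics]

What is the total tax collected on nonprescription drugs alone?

Eye drops £6.19: nonprescription drugs → 9.75% → £0.603525
Throat lozenges £3.58: nonprescription drugs → 9.75% → £0.34905
Tax on nonprescription drugs: unrounded sum = £0.952575 → £0.95

£0.95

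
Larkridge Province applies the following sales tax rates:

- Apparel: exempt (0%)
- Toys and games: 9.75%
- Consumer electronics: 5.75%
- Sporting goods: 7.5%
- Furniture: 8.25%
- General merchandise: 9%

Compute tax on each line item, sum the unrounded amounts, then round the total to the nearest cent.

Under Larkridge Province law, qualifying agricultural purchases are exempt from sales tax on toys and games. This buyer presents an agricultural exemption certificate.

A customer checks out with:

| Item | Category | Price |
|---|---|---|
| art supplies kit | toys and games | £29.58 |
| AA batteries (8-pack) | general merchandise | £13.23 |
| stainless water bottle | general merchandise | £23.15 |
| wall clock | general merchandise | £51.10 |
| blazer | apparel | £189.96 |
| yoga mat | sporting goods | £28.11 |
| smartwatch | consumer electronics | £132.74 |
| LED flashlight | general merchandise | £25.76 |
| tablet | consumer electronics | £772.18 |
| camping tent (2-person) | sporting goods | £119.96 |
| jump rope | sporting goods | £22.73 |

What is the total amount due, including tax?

Art supplies kit £29.58: toys and games, buyer-exempt → 0% → £0.00
AA batteries (8-pack) £13.23: general merchandise → 9% → £1.1907
Stainless water bottle £23.15: general merchandise → 9% → £2.0835
Wall clock £51.10: general merchandise → 9% → £4.599
Blazer £189.96: apparel → 0% → £0.00
Yoga mat £28.11: sporting goods → 7.5% → £2.10825
Smartwatch £132.74: consumer electronics → 5.75% → £7.63255
LED flashlight £25.76: general merchandise → 9% → £2.3184
Tablet £772.18: consumer electronics → 5.75% → £44.40035
Camping tent (2-person) £119.96: sporting goods → 7.5% → £8.997
Jump rope £22.73: sporting goods → 7.5% → £1.70475
Subtotal = £1408.50; unrounded tax = £75.0345 → £75.03; total due = £1483.53

£1483.53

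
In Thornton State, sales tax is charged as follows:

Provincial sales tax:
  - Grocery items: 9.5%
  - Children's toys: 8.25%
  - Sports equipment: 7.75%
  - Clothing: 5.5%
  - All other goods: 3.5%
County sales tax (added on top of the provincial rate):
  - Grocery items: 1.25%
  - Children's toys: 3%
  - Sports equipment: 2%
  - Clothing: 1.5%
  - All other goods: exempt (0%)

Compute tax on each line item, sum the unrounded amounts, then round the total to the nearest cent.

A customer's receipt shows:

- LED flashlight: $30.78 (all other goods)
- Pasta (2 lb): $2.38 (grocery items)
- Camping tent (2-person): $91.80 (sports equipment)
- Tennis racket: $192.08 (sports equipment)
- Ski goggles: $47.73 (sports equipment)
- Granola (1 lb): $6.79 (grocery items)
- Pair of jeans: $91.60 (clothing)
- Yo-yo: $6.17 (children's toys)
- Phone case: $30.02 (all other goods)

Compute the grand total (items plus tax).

$541.90

LED flashlight $30.78: all other goods → 3.5% + 0% county = 3.5% → $1.0773
Pasta (2 lb) $2.38: grocery items → 9.5% + 1.25% county = 10.75% → $0.25585
Camping tent (2-person) $91.80: sports equipment → 7.75% + 2% county = 9.75% → $8.9505
Tennis racket $192.08: sports equipment → 7.75% + 2% county = 9.75% → $18.7278
Ski goggles $47.73: sports equipment → 7.75% + 2% county = 9.75% → $4.653675
Granola (1 lb) $6.79: grocery items → 9.5% + 1.25% county = 10.75% → $0.729925
Pair of jeans $91.60: clothing → 5.5% + 1.5% county = 7% → $6.412
Yo-yo $6.17: children's toys → 8.25% + 3% county = 11.25% → $0.694125
Phone case $30.02: all other goods → 3.5% + 0% county = 3.5% → $1.0507
Subtotal = $499.35; unrounded tax = $42.551875 → $42.55; total due = $541.90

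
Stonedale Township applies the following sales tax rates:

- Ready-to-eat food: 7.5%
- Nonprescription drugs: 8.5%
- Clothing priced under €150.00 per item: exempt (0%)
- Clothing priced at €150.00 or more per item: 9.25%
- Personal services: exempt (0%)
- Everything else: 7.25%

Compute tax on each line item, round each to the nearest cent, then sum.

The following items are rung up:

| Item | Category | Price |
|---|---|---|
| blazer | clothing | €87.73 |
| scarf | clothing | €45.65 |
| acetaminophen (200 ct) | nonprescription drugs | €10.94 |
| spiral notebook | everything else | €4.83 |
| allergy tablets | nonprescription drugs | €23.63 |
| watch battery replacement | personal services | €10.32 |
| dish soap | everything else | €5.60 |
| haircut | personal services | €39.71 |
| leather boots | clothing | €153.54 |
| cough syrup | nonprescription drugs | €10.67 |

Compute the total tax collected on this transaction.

€18.81

Blazer €87.73: clothing, under €150.00 → 0% → €0.00
Scarf €45.65: clothing, under €150.00 → 0% → €0.00
Acetaminophen (200 ct) €10.94: nonprescription drugs → 8.5% → €0.93
Spiral notebook €4.83: everything else → 7.25% → €0.35
Allergy tablets €23.63: nonprescription drugs → 8.5% → €2.01
Watch battery replacement €10.32: personal services → 0% → €0.00
Dish soap €5.60: everything else → 7.25% → €0.41
Haircut €39.71: personal services → 0% → €0.00
Leather boots €153.54: clothing, €150.00 or more → 9.25% → €14.20
Cough syrup €10.67: nonprescription drugs → 8.5% → €0.91
Total tax = €0.93 + €0.35 + €2.01 + €0.41 + €14.20 + €0.91 = €18.81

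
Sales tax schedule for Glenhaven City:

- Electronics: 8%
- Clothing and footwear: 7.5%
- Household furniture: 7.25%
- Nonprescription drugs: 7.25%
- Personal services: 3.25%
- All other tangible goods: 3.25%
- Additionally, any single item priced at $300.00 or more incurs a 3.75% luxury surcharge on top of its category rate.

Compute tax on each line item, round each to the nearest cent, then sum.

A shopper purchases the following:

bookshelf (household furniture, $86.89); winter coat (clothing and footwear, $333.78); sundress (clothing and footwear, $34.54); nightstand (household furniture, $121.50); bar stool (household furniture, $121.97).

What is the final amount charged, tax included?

$762.77

Bookshelf $86.89: household furniture → 7.25% → $6.30
Winter coat $333.78: clothing and footwear → 7.5% + 3.75% surcharge = 11.25% → $37.55
Sundress $34.54: clothing and footwear → 7.5% → $2.59
Nightstand $121.50: household furniture → 7.25% → $8.81
Bar stool $121.97: household furniture → 7.25% → $8.84
Subtotal = $698.68; tax = $64.09; total due = $762.77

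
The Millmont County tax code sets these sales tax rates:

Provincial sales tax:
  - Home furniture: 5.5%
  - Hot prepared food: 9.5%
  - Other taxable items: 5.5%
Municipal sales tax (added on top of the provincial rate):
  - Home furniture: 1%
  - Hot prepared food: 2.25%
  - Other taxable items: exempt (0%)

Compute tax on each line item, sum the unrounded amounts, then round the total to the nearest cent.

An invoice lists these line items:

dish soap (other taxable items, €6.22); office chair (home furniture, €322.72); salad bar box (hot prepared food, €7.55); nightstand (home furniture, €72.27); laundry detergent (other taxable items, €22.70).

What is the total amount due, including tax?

Dish soap €6.22: other taxable items → 5.5% + 0% municipal = 5.5% → €0.3421
Office chair €322.72: home furniture → 5.5% + 1% municipal = 6.5% → €20.9768
Salad bar box €7.55: hot prepared food → 9.5% + 2.25% municipal = 11.75% → €0.887125
Nightstand €72.27: home furniture → 5.5% + 1% municipal = 6.5% → €4.69755
Laundry detergent €22.70: other taxable items → 5.5% + 0% municipal = 5.5% → €1.2485
Subtotal = €431.46; unrounded tax = €28.152075 → €28.15; total due = €459.61

€459.61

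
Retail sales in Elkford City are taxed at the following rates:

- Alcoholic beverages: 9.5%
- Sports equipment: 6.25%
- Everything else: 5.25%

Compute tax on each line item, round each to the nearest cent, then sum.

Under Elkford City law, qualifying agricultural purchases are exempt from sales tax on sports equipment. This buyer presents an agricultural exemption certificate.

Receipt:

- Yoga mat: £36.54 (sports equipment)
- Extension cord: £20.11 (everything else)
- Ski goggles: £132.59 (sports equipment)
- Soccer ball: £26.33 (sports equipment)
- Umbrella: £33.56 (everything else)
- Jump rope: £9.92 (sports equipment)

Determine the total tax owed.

£2.82

Yoga mat £36.54: sports equipment, buyer-exempt → 0% → £0.00
Extension cord £20.11: everything else → 5.25% → £1.06
Ski goggles £132.59: sports equipment, buyer-exempt → 0% → £0.00
Soccer ball £26.33: sports equipment, buyer-exempt → 0% → £0.00
Umbrella £33.56: everything else → 5.25% → £1.76
Jump rope £9.92: sports equipment, buyer-exempt → 0% → £0.00
Total tax = £1.06 + £1.76 = £2.82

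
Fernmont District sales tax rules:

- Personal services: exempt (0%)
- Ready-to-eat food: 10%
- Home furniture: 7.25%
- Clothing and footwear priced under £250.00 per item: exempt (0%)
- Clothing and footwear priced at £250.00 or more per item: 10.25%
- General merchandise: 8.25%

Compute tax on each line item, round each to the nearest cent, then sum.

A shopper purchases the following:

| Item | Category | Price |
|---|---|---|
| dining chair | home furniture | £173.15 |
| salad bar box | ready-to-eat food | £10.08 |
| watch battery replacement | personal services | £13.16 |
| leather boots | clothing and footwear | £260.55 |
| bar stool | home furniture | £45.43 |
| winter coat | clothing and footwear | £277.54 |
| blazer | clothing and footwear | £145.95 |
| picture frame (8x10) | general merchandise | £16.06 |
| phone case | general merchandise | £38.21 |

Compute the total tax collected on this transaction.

Dining chair £173.15: home furniture → 7.25% → £12.55
Salad bar box £10.08: ready-to-eat food → 10% → £1.01
Watch battery replacement £13.16: personal services → 0% → £0.00
Leather boots £260.55: clothing and footwear, £250.00 or more → 10.25% → £26.71
Bar stool £45.43: home furniture → 7.25% → £3.29
Winter coat £277.54: clothing and footwear, £250.00 or more → 10.25% → £28.45
Blazer £145.95: clothing and footwear, under £250.00 → 0% → £0.00
Picture frame (8x10) £16.06: general merchandise → 8.25% → £1.32
Phone case £38.21: general merchandise → 8.25% → £3.15
Total tax = £12.55 + £1.01 + £26.71 + £3.29 + £28.45 + £1.32 + £3.15 = £76.48

£76.48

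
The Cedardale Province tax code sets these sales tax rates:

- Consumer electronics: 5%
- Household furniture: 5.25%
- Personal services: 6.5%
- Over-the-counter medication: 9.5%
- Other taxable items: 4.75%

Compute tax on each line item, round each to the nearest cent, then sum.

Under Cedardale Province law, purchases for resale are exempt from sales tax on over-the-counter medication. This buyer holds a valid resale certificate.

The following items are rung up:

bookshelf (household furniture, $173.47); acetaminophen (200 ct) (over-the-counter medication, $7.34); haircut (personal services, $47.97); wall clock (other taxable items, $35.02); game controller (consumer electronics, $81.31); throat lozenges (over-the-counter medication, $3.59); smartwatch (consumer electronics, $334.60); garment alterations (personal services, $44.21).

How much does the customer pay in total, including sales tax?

$765.07

Bookshelf $173.47: household furniture → 5.25% → $9.11
Acetaminophen (200 ct) $7.34: over-the-counter medication, buyer-exempt → 0% → $0.00
Haircut $47.97: personal services → 6.5% → $3.12
Wall clock $35.02: other taxable items → 4.75% → $1.66
Game controller $81.31: consumer electronics → 5% → $4.07
Throat lozenges $3.59: over-the-counter medication, buyer-exempt → 0% → $0.00
Smartwatch $334.60: consumer electronics → 5% → $16.73
Garment alterations $44.21: personal services → 6.5% → $2.87
Subtotal = $727.51; tax = $37.56; total due = $765.07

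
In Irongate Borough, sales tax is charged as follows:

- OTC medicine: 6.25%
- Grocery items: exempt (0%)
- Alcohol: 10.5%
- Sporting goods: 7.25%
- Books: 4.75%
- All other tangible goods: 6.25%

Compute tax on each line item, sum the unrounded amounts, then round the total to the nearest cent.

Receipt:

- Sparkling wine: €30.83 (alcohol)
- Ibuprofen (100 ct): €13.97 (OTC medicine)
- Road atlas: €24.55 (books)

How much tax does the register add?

Sparkling wine €30.83: alcohol → 10.5% → €3.23715
Ibuprofen (100 ct) €13.97: OTC medicine → 6.25% → €0.873125
Road atlas €24.55: books → 4.75% → €1.166125
Unrounded tax sum = €5.2764 → €5.28

€5.28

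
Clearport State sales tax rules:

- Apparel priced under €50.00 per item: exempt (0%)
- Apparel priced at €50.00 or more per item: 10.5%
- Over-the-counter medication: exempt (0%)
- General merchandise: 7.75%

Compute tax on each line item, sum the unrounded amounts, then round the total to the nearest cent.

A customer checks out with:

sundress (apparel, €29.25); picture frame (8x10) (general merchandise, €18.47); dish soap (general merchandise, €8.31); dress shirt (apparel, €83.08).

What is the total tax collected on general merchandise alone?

€2.08

Picture frame (8x10) €18.47: general merchandise → 7.75% → €1.431425
Dish soap €8.31: general merchandise → 7.75% → €0.644025
Tax on general merchandise: unrounded sum = €2.07545 → €2.08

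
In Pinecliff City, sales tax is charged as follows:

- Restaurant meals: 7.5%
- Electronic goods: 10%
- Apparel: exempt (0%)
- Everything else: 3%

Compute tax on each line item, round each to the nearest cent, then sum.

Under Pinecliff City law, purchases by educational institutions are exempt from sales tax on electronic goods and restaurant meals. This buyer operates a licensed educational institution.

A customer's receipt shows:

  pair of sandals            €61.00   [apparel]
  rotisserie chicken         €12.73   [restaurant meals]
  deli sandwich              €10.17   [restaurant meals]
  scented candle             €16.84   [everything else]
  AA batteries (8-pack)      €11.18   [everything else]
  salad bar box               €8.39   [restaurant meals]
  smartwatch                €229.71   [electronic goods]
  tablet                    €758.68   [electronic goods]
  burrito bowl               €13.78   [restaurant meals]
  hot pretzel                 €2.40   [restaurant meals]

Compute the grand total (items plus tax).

Pair of sandals €61.00: apparel → 0% → €0.00
Rotisserie chicken €12.73: restaurant meals, buyer-exempt → 0% → €0.00
Deli sandwich €10.17: restaurant meals, buyer-exempt → 0% → €0.00
Scented candle €16.84: everything else → 3% → €0.51
AA batteries (8-pack) €11.18: everything else → 3% → €0.34
Salad bar box €8.39: restaurant meals, buyer-exempt → 0% → €0.00
Smartwatch €229.71: electronic goods, buyer-exempt → 0% → €0.00
Tablet €758.68: electronic goods, buyer-exempt → 0% → €0.00
Burrito bowl €13.78: restaurant meals, buyer-exempt → 0% → €0.00
Hot pretzel €2.40: restaurant meals, buyer-exempt → 0% → €0.00
Subtotal = €1124.88; tax = €0.85; total due = €1125.73

€1125.73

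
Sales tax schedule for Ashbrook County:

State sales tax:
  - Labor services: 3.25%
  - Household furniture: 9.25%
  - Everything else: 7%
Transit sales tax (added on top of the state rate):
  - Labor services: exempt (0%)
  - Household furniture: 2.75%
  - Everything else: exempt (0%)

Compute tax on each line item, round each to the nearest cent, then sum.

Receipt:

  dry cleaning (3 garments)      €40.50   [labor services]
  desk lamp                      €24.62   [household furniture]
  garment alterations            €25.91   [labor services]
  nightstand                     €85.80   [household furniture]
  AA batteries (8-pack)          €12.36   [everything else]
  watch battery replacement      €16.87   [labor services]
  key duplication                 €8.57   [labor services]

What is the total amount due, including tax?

Dry cleaning (3 garments) €40.50: labor services → 3.25% + 0% transit = 3.25% → €1.32
Desk lamp €24.62: household furniture → 9.25% + 2.75% transit = 12% → €2.95
Garment alterations €25.91: labor services → 3.25% + 0% transit = 3.25% → €0.84
Nightstand €85.80: household furniture → 9.25% + 2.75% transit = 12% → €10.30
AA batteries (8-pack) €12.36: everything else → 7% + 0% transit = 7% → €0.87
Watch battery replacement €16.87: labor services → 3.25% + 0% transit = 3.25% → €0.55
Key duplication €8.57: labor services → 3.25% + 0% transit = 3.25% → €0.28
Subtotal = €214.63; tax = €17.11; total due = €231.74

€231.74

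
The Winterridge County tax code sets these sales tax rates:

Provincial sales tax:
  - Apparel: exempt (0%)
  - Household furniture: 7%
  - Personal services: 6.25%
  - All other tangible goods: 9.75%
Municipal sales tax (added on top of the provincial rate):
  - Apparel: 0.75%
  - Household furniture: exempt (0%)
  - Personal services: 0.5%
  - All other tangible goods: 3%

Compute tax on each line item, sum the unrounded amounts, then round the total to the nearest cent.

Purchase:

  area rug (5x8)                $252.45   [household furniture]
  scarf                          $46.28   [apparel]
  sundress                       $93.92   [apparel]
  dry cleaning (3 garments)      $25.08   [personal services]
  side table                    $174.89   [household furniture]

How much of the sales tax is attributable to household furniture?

Area rug (5x8) $252.45: household furniture → 7% + 0% municipal = 7% → $17.6715
Side table $174.89: household furniture → 7% + 0% municipal = 7% → $12.2423
Tax on household furniture: unrounded sum = $29.9138 → $29.91

$29.91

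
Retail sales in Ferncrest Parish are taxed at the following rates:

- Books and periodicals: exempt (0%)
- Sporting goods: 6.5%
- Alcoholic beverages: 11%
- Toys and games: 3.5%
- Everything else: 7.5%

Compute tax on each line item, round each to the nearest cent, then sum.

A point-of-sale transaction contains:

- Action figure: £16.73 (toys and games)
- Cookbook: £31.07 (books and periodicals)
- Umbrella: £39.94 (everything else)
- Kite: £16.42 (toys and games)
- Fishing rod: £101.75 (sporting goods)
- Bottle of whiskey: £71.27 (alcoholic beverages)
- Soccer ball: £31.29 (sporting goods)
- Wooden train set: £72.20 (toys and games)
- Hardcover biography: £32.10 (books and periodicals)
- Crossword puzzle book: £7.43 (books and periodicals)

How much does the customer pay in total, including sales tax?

Action figure £16.73: toys and games → 3.5% → £0.59
Cookbook £31.07: books and periodicals → 0% → £0.00
Umbrella £39.94: everything else → 7.5% → £3.00
Kite £16.42: toys and games → 3.5% → £0.57
Fishing rod £101.75: sporting goods → 6.5% → £6.61
Bottle of whiskey £71.27: alcoholic beverages → 11% → £7.84
Soccer ball £31.29: sporting goods → 6.5% → £2.03
Wooden train set £72.20: toys and games → 3.5% → £2.53
Hardcover biography £32.10: books and periodicals → 0% → £0.00
Crossword puzzle book £7.43: books and periodicals → 0% → £0.00
Subtotal = £420.20; tax = £23.17; total due = £443.37

£443.37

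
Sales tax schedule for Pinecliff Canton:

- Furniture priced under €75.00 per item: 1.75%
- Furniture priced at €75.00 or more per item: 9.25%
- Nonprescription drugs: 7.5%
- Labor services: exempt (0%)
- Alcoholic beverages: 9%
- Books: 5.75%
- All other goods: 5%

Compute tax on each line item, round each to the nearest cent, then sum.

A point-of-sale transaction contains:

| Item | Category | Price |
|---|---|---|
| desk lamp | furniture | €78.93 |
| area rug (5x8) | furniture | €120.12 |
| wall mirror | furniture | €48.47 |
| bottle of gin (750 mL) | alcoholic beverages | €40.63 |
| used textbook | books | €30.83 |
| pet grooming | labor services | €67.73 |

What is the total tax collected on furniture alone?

Desk lamp €78.93: furniture, €75.00 or more → 9.25% → €7.30
Area rug (5x8) €120.12: furniture, €75.00 or more → 9.25% → €11.11
Wall mirror €48.47: furniture, under €75.00 → 1.75% → €0.85
Tax on furniture = €7.30 + €11.11 + €0.85 = €19.26

€19.26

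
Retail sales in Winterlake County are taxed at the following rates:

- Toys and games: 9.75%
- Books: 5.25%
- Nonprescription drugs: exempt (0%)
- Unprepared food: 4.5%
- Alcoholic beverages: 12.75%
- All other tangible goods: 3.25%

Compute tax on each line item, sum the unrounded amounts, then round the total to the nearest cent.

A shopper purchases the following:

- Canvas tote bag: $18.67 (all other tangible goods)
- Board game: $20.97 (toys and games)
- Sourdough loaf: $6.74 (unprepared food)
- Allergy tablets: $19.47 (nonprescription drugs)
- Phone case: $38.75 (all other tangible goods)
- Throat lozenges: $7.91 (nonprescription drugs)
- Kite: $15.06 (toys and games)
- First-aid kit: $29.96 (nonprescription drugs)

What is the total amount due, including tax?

Canvas tote bag $18.67: all other tangible goods → 3.25% → $0.606775
Board game $20.97: toys and games → 9.75% → $2.044575
Sourdough loaf $6.74: unprepared food → 4.5% → $0.3033
Allergy tablets $19.47: nonprescription drugs → 0% → $0.00
Phone case $38.75: all other tangible goods → 3.25% → $1.259375
Throat lozenges $7.91: nonprescription drugs → 0% → $0.00
Kite $15.06: toys and games → 9.75% → $1.46835
First-aid kit $29.96: nonprescription drugs → 0% → $0.00
Subtotal = $157.53; unrounded tax = $5.682375 → $5.68; total due = $163.21

$163.21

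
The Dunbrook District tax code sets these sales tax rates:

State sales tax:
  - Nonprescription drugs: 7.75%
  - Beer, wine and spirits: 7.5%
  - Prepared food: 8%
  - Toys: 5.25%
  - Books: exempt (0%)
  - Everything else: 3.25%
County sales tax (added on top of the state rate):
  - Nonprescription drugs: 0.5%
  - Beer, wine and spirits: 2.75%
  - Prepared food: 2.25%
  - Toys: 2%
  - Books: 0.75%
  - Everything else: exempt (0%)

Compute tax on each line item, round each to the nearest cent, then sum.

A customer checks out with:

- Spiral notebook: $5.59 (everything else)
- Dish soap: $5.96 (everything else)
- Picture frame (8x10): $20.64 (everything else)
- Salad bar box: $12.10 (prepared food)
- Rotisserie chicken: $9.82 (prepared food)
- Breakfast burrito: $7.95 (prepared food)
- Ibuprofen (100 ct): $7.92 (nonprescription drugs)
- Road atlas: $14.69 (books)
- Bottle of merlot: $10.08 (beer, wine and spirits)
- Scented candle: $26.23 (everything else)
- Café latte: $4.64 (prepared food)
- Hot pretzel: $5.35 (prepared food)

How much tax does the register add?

$7.77

Spiral notebook $5.59: everything else → 3.25% + 0% county = 3.25% → $0.18
Dish soap $5.96: everything else → 3.25% + 0% county = 3.25% → $0.19
Picture frame (8x10) $20.64: everything else → 3.25% + 0% county = 3.25% → $0.67
Salad bar box $12.10: prepared food → 8% + 2.25% county = 10.25% → $1.24
Rotisserie chicken $9.82: prepared food → 8% + 2.25% county = 10.25% → $1.01
Breakfast burrito $7.95: prepared food → 8% + 2.25% county = 10.25% → $0.81
Ibuprofen (100 ct) $7.92: nonprescription drugs → 7.75% + 0.5% county = 8.25% → $0.65
Road atlas $14.69: books → 0% + 0.75% county = 0.75% → $0.11
Bottle of merlot $10.08: beer, wine and spirits → 7.5% + 2.75% county = 10.25% → $1.03
Scented candle $26.23: everything else → 3.25% + 0% county = 3.25% → $0.85
Café latte $4.64: prepared food → 8% + 2.25% county = 10.25% → $0.48
Hot pretzel $5.35: prepared food → 8% + 2.25% county = 10.25% → $0.55
Total tax = $0.18 + $0.19 + $0.67 + $1.24 + $1.01 + $0.81 + $0.65 + $0.11 + $1.03 + $0.85 + $0.48 + $0.55 = $7.77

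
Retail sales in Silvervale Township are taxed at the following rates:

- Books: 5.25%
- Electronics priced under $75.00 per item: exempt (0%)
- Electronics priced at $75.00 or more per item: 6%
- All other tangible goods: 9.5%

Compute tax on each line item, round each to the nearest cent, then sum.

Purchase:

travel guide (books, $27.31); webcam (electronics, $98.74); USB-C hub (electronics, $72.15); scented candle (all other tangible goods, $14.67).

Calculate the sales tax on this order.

Travel guide $27.31: books → 5.25% → $1.43
Webcam $98.74: electronics, $75.00 or more → 6% → $5.92
USB-C hub $72.15: electronics, under $75.00 → 0% → $0.00
Scented candle $14.67: all other tangible goods → 9.5% → $1.39
Total tax = $1.43 + $5.92 + $1.39 = $8.74

$8.74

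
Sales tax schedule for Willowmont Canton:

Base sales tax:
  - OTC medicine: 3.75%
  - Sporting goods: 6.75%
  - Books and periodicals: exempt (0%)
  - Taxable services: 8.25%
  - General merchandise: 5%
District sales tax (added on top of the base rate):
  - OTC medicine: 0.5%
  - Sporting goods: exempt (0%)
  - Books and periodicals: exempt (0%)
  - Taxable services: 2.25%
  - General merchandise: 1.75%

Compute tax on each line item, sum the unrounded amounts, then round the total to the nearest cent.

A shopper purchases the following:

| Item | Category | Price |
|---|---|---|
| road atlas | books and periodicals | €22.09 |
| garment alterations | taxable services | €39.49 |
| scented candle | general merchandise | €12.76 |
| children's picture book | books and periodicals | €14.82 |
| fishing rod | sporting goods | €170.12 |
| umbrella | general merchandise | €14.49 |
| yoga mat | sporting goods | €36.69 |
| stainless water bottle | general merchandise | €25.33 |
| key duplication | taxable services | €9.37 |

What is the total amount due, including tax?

€367.80

Road atlas €22.09: books and periodicals → 0% + 0% district = 0% → €0.00
Garment alterations €39.49: taxable services → 8.25% + 2.25% district = 10.5% → €4.14645
Scented candle €12.76: general merchandise → 5% + 1.75% district = 6.75% → €0.8613
Children's picture book €14.82: books and periodicals → 0% + 0% district = 0% → €0.00
Fishing rod €170.12: sporting goods → 6.75% + 0% district = 6.75% → €11.4831
Umbrella €14.49: general merchandise → 5% + 1.75% district = 6.75% → €0.978075
Yoga mat €36.69: sporting goods → 6.75% + 0% district = 6.75% → €2.476575
Stainless water bottle €25.33: general merchandise → 5% + 1.75% district = 6.75% → €1.709775
Key duplication €9.37: taxable services → 8.25% + 2.25% district = 10.5% → €0.98385
Subtotal = €345.16; unrounded tax = €22.639125 → €22.64; total due = €367.80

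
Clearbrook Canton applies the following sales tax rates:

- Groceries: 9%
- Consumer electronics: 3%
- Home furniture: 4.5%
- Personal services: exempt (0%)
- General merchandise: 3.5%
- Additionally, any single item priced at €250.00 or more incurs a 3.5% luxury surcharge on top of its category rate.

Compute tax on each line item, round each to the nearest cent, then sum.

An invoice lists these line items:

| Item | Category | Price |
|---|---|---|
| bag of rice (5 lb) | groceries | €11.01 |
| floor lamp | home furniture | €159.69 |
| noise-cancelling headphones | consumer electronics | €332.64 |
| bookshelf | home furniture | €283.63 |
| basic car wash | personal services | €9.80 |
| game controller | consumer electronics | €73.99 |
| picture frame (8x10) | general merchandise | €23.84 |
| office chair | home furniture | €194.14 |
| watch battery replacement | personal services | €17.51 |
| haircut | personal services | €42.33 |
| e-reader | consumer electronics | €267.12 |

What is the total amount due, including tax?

€1497.34

Bag of rice (5 lb) €11.01: groceries → 9% → €0.99
Floor lamp €159.69: home furniture → 4.5% → €7.19
Noise-cancelling headphones €332.64: consumer electronics → 3% + 3.5% surcharge = 6.5% → €21.62
Bookshelf €283.63: home furniture → 4.5% + 3.5% surcharge = 8% → €22.69
Basic car wash €9.80: personal services → 0% → €0.00
Game controller €73.99: consumer electronics → 3% → €2.22
Picture frame (8x10) €23.84: general merchandise → 3.5% → €0.83
Office chair €194.14: home furniture → 4.5% → €8.74
Watch battery replacement €17.51: personal services → 0% → €0.00
Haircut €42.33: personal services → 0% → €0.00
E-reader €267.12: consumer electronics → 3% + 3.5% surcharge = 6.5% → €17.36
Subtotal = €1415.70; tax = €81.64; total due = €1497.34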